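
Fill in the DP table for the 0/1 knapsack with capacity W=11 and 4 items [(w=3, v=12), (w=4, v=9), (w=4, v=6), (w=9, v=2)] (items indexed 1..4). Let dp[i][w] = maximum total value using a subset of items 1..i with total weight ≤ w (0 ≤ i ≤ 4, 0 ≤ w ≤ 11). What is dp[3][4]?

i\w   0   1   2   3   4   5   6   7   8   9  10  11
  0   0   0   0   0   0   0   0   0   0   0   0   0
  1   0   0   0  12  12  12  12  12  12  12  12  12
  2   0   0   0  12  12  12  12  21  21  21  21  21
  3   0   0   0  12  12  12  12  21  21  21  21  27
  4   0   0   0  12  12  12  12  21  21  21  21  27

12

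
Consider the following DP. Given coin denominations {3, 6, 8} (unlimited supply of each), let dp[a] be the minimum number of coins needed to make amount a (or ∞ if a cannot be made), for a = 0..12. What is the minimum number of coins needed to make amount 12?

2

 a  0  1  2  3  4  5  6  7  8  9 10 11 12
dp  0  -  -  1  -  -  1  -  1  2  -  2  2
(- denotes ∞ / unreachable)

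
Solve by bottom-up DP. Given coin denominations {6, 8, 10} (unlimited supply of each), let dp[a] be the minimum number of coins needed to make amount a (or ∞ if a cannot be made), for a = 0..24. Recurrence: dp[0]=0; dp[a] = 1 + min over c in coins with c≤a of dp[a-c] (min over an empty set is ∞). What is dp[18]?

 a  0  1  2  3  4  5  6  7  8  9 10 11 12 13 14 15 16 17 18 19 20 21 22 23 24
dp  0  -  -  -  -  -  1  -  1  -  1  -  2  -  2  -  2  -  2  -  2  -  3  -  3
(- denotes ∞ / unreachable)

2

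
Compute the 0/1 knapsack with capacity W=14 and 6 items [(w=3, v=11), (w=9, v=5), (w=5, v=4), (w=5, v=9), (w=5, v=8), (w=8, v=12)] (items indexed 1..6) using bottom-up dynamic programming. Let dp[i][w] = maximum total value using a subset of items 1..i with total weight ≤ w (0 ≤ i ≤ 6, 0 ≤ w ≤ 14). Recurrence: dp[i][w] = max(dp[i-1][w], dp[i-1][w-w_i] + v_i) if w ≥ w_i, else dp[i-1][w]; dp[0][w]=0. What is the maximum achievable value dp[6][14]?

28

i\w   0   1   2   3   4   5   6   7   8   9  10  11  12  13  14
  0   0   0   0   0   0   0   0   0   0   0   0   0   0   0   0
  1   0   0   0  11  11  11  11  11  11  11  11  11  11  11  11
  2   0   0   0  11  11  11  11  11  11  11  11  11  16  16  16
  3   0   0   0  11  11  11  11  11  15  15  15  15  16  16  16
  4   0   0   0  11  11  11  11  11  20  20  20  20  20  24  24
  5   0   0   0  11  11  11  11  11  20  20  20  20  20  28  28
  6   0   0   0  11  11  11  11  11  20  20  20  23  23  28  28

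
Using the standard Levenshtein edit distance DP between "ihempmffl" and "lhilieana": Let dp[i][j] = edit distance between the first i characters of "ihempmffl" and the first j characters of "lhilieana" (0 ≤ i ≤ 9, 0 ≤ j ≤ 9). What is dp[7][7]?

   ''  l  h  i  l  i  e  a  n  a
''  0  1  2  3  4  5  6  7  8  9
 i  1  1  2  2  3  4  5  6  7  8
 h  2  2  1  2  3  4  5  6  7  8
 e  3  3  2  2  3  4  4  5  6  7
 m  4  4  3  3  3  4  5  5  6  7
 p  5  5  4  4  4  4  5  6  6  7
 m  6  6  5  5  5  5  5  6  7  7
 f  7  7  6  6  6  6  6  6  7  8
 f  8  8  7  7  7  7  7  7  7  8
 l  9  8  8  8  7  8  8  8  8  8

6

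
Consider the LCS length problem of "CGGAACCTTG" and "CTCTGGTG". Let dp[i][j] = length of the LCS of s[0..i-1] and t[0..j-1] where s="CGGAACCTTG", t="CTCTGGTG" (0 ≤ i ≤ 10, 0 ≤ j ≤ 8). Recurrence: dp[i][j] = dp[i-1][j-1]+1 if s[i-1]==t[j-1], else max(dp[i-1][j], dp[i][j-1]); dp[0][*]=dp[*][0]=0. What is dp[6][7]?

   ''  C  T  C  T  G  G  T  G
''  0  0  0  0  0  0  0  0  0
 C  0  1  1  1  1  1  1  1  1
 G  0  1  1  1  1  2  2  2  2
 G  0  1  1  1  1  2  3  3  3
 A  0  1  1  1  1  2  3  3  3
 A  0  1  1  1  1  2  3  3  3
 C  0  1  1  2  2  2  3  3  3
 C  0  1  1  2  2  2  3  3  3
 T  0  1  2  2  3  3  3  4  4
 T  0  1  2  2  3  3  3  4  4
 G  0  1  2  2  3  4  4  4  5

3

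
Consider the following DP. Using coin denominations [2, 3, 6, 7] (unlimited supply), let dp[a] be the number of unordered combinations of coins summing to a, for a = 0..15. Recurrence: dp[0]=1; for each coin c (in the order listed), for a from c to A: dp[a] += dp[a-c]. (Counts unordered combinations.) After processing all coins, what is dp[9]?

4

after  coin     0     1     2     3     4     5     6     7     8     9    10    11    12    13    14    15
          2     1     0     1     0     1     0     1     0     1     0     1     0     1     0     1     0
          3     1     0     1     1     1     1     2     1     2     2     2     2     3     2     3     3
          6     1     0     1     1     1     1     3     1     3     3     3     3     6     3     6     6
          7     1     0     1     1     1     1     3     2     3     4     4     4     7     6     8     9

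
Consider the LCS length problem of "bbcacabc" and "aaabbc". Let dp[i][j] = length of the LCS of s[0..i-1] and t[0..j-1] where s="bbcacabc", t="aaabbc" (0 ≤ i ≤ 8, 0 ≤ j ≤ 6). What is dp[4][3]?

1

   ''  a  a  a  b  b  c
''  0  0  0  0  0  0  0
 b  0  0  0  0  1  1  1
 b  0  0  0  0  1  2  2
 c  0  0  0  0  1  2  3
 a  0  1  1  1  1  2  3
 c  0  1  1  1  1  2  3
 a  0  1  2  2  2  2  3
 b  0  1  2  2  3  3  3
 c  0  1  2  2  3  3  4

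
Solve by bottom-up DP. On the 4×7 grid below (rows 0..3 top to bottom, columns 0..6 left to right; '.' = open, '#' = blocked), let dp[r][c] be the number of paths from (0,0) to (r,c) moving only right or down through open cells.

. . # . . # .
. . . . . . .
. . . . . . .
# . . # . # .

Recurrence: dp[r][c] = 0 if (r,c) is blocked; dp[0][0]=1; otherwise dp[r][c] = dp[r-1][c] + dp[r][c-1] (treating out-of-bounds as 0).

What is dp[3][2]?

r\c   0   1   2   3   4   5   6
  0   1   1   0   0   0   0   0
  1   1   2   2   2   2   2   2
  2   1   3   5   7   9  11  13
  3   0   3   8   0   9   0  13

8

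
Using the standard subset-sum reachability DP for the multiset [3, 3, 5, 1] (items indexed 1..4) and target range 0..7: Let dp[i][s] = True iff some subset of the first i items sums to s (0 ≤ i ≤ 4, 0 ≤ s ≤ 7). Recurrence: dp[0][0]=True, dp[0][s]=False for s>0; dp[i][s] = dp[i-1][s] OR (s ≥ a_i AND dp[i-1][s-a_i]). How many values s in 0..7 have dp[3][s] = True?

4

i\s   0   1   2   3   4   5   6   7
  0   T   F   F   F   F   F   F   F
  1   T   F   F   T   F   F   F   F
  2   T   F   F   T   F   F   T   F
  3   T   F   F   T   F   T   T   F
  4   T   T   F   T   T   T   T   T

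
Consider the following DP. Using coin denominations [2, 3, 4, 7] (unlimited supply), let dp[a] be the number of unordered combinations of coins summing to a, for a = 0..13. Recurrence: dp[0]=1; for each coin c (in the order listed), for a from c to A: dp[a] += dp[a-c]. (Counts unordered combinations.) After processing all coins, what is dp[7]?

after  coin     0     1     2     3     4     5     6     7     8     9    10    11    12    13
          2     1     0     1     0     1     0     1     0     1     0     1     0     1     0
          3     1     0     1     1     1     1     2     1     2     2     2     2     3     2
          4     1     0     1     1     2     1     3     2     4     3     5     4     7     5
          7     1     0     1     1     2     1     3     3     4     4     6     6     8     8

3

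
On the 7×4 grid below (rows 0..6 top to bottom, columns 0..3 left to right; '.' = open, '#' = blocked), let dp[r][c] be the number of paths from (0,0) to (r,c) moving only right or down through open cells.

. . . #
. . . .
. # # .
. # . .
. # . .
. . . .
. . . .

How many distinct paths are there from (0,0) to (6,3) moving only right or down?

7

r\c   0   1   2   3
  0   1   1   1   0
  1   1   2   3   3
  2   1   0   0   3
  3   1   0   0   3
  4   1   0   0   3
  5   1   1   1   4
  6   1   2   3   7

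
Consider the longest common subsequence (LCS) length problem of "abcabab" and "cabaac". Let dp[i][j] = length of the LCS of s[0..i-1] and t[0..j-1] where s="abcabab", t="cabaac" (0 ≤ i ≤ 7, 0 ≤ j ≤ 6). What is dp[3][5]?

   ''  c  a  b  a  a  c
''  0  0  0  0  0  0  0
 a  0  0  1  1  1  1  1
 b  0  0  1  2  2  2  2
 c  0  1  1  2  2  2  3
 a  0  1  2  2  3  3  3
 b  0  1  2  3  3  3  3
 a  0  1  2  3  4  4  4
 b  0  1  2  3  4  4  4

2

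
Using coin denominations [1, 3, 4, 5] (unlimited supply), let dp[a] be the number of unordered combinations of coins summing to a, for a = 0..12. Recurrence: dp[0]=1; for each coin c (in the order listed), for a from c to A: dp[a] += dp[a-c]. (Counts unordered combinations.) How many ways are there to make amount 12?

17

after  coin     0     1     2     3     4     5     6     7     8     9    10    11    12
          1     1     1     1     1     1     1     1     1     1     1     1     1     1
          3     1     1     1     2     2     2     3     3     3     4     4     4     5
          4     1     1     1     2     3     3     4     5     6     7     8     9    11
          5     1     1     1     2     3     4     5     6     8    10    12    14    17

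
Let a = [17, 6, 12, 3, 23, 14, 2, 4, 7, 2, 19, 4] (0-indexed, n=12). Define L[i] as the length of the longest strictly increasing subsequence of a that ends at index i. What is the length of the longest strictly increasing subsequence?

   i    0    1    2    3    4    5    6    7    8    9   10   11
a[i]   17    6   12    3   23   14    2    4    7    2   19    4
L[i]    1    1    2    1    3    3    1    2    3    1    4    2

4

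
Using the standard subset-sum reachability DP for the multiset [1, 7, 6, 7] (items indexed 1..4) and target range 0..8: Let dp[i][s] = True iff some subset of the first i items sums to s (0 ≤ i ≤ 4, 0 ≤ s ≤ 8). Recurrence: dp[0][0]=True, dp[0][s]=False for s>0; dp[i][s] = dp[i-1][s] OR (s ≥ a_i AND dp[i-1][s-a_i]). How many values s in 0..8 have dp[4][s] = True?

5

i\s   0   1   2   3   4   5   6   7   8
  0   T   F   F   F   F   F   F   F   F
  1   T   T   F   F   F   F   F   F   F
  2   T   T   F   F   F   F   F   T   T
  3   T   T   F   F   F   F   T   T   T
  4   T   T   F   F   F   F   T   T   T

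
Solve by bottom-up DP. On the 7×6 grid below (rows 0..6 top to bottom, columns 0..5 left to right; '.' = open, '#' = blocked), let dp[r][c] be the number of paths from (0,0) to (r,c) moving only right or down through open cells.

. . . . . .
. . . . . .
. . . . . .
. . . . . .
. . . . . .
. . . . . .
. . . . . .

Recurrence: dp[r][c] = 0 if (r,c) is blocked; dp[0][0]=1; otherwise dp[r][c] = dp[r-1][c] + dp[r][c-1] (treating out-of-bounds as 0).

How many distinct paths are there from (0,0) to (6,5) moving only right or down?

r\c   0   1   2   3   4   5
  0   1   1   1   1   1   1
  1   1   2   3   4   5   6
  2   1   3   6  10  15  21
  3   1   4  10  20  35  56
  4   1   5  15  35  70 126
  5   1   6  21  56 126 252
  6   1   7  28  84 210 462

462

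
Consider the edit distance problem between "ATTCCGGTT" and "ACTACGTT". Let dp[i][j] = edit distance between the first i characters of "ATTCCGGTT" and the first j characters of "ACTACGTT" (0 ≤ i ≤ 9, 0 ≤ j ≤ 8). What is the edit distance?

3

   ''  A  C  T  A  C  G  T  T
''  0  1  2  3  4  5  6  7  8
 A  1  0  1  2  3  4  5  6  7
 T  2  1  1  1  2  3  4  5  6
 T  3  2  2  1  2  3  4  4  5
 C  4  3  2  2  2  2  3  4  5
 C  5  4  3  3  3  2  3  4  5
 G  6  5  4  4  4  3  2  3  4
 G  7  6  5  5  5  4  3  3  4
 T  8  7  6  5  6  5  4  3  3
 T  9  8  7  6  6  6  5  4  3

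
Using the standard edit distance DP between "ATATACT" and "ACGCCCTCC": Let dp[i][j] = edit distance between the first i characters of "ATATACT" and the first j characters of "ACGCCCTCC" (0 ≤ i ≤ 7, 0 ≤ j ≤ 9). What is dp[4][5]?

4

   ''  A  C  G  C  C  C  T  C  C
''  0  1  2  3  4  5  6  7  8  9
 A  1  0  1  2  3  4  5  6  7  8
 T  2  1  1  2  3  4  5  5  6  7
 A  3  2  2  2  3  4  5  6  6  7
 T  4  3  3  3  3  4  5  5  6  7
 A  5  4  4  4  4  4  5  6  6  7
 C  6  5  4  5  4  4  4  5  6  6
 T  7  6  5  5  5  5  5  4  5  6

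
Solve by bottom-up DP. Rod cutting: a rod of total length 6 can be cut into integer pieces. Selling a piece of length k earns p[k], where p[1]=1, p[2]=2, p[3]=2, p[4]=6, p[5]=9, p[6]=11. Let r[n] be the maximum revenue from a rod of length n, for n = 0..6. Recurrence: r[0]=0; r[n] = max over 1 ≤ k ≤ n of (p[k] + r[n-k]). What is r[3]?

   n    0    1    2    3    4    5    6
r[n]    0    1    2    3    6    9   11

3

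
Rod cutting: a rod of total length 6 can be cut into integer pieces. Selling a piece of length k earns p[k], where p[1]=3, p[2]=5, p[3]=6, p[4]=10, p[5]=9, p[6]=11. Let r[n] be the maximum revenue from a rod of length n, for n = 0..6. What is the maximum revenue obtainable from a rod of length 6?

   n    0    1    2    3    4    5    6
r[n]    0    3    6    9   12   15   18

18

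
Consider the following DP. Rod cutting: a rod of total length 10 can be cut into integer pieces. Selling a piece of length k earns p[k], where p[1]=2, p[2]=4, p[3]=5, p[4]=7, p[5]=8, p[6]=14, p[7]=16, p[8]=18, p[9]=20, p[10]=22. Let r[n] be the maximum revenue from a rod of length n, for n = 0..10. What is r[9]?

20

   n    0    1    2    3    4    5    6    7    8    9   10
r[n]    0    2    4    6    8   10   14   16   18   20   22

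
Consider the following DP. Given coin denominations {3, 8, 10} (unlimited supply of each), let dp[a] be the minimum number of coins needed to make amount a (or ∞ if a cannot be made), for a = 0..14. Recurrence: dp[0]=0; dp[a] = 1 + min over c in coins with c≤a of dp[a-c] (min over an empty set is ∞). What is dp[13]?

 a  0  1  2  3  4  5  6  7  8  9 10 11 12 13 14
dp  0  -  -  1  -  -  2  -  1  3  1  2  4  2  3
(- denotes ∞ / unreachable)

2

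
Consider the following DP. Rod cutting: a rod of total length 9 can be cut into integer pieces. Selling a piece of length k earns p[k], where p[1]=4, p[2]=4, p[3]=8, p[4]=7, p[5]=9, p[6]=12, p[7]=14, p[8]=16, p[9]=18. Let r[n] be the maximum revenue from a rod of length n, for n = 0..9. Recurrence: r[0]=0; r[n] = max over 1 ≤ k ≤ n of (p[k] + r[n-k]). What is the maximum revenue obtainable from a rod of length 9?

36

   n    0    1    2    3    4    5    6    7    8    9
r[n]    0    4    8   12   16   20   24   28   32   36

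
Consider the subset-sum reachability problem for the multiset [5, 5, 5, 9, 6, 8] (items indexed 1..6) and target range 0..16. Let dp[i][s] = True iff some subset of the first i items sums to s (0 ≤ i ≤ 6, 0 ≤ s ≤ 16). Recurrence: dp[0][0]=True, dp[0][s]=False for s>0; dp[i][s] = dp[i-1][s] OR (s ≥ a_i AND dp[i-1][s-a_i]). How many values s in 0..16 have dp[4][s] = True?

6

i\s   0   1   2   3   4   5   6   7   8   9  10  11  12  13  14  15  16
  0   T   F   F   F   F   F   F   F   F   F   F   F   F   F   F   F   F
  1   T   F   F   F   F   T   F   F   F   F   F   F   F   F   F   F   F
  2   T   F   F   F   F   T   F   F   F   F   T   F   F   F   F   F   F
  3   T   F   F   F   F   T   F   F   F   F   T   F   F   F   F   T   F
  4   T   F   F   F   F   T   F   F   F   T   T   F   F   F   T   T   F
  5   T   F   F   F   F   T   T   F   F   T   T   T   F   F   T   T   T
  6   T   F   F   F   F   T   T   F   T   T   T   T   F   T   T   T   T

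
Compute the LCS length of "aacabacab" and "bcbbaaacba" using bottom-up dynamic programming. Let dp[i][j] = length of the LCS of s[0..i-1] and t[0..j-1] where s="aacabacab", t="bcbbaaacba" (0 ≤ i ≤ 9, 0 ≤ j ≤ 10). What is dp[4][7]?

3

   ''  b  c  b  b  a  a  a  c  b  a
''  0  0  0  0  0  0  0  0  0  0  0
 a  0  0  0  0  0  1  1  1  1  1  1
 a  0  0  0  0  0  1  2  2  2  2  2
 c  0  0  1  1  1  1  2  2  3  3  3
 a  0  0  1  1  1  2  2  3  3  3  4
 b  0  1  1  2  2  2  2  3  3  4  4
 a  0  1  1  2  2  3  3  3  3  4  5
 c  0  1  2  2  2  3  3  3  4  4  5
 a  0  1  2  2  2  3  4  4  4  4  5
 b  0  1  2  3  3  3  4  4  4  5  5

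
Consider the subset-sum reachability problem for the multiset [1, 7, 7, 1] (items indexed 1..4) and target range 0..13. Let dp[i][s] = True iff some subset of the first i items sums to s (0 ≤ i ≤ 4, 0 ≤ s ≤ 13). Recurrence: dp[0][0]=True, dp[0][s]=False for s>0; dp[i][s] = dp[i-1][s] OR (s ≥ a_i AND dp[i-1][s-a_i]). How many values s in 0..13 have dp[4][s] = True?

6

i\s   0   1   2   3   4   5   6   7   8   9  10  11  12  13
  0   T   F   F   F   F   F   F   F   F   F   F   F   F   F
  1   T   T   F   F   F   F   F   F   F   F   F   F   F   F
  2   T   T   F   F   F   F   F   T   T   F   F   F   F   F
  3   T   T   F   F   F   F   F   T   T   F   F   F   F   F
  4   T   T   T   F   F   F   F   T   T   T   F   F   F   F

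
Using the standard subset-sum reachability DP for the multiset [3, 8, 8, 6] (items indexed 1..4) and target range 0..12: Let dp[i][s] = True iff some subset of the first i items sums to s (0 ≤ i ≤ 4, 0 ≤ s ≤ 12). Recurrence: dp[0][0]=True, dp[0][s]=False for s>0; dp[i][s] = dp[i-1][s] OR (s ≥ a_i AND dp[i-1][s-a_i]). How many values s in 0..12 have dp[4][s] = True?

i\s   0   1   2   3   4   5   6   7   8   9  10  11  12
  0   T   F   F   F   F   F   F   F   F   F   F   F   F
  1   T   F   F   T   F   F   F   F   F   F   F   F   F
  2   T   F   F   T   F   F   F   F   T   F   F   T   F
  3   T   F   F   T   F   F   F   F   T   F   F   T   F
  4   T   F   F   T   F   F   T   F   T   T   F   T   F

6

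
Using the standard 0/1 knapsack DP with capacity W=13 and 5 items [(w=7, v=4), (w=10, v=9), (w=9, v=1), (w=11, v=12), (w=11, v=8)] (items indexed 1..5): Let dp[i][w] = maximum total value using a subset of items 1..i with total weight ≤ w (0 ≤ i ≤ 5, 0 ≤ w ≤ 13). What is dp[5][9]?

i\w   0   1   2   3   4   5   6   7   8   9  10  11  12  13
  0   0   0   0   0   0   0   0   0   0   0   0   0   0   0
  1   0   0   0   0   0   0   0   4   4   4   4   4   4   4
  2   0   0   0   0   0   0   0   4   4   4   9   9   9   9
  3   0   0   0   0   0   0   0   4   4   4   9   9   9   9
  4   0   0   0   0   0   0   0   4   4   4   9  12  12  12
  5   0   0   0   0   0   0   0   4   4   4   9  12  12  12

4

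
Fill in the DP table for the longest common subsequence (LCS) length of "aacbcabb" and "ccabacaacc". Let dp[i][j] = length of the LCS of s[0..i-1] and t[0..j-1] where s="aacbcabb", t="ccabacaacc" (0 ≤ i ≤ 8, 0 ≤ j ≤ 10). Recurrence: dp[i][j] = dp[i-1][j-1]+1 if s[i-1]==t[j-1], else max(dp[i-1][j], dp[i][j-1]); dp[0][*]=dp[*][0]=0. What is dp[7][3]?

   ''  c  c  a  b  a  c  a  a  c  c
''  0  0  0  0  0  0  0  0  0  0  0
 a  0  0  0  1  1  1  1  1  1  1  1
 a  0  0  0  1  1  2  2  2  2  2  2
 c  0  1  1  1  1  2  3  3  3  3  3
 b  0  1  1  1  2  2  3  3  3  3  3
 c  0  1  2  2  2  2  3  3  3  4  4
 a  0  1  2  3  3  3  3  4  4  4  4
 b  0  1  2  3  4  4  4  4  4  4  4
 b  0  1  2  3  4  4  4  4  4  4  4

3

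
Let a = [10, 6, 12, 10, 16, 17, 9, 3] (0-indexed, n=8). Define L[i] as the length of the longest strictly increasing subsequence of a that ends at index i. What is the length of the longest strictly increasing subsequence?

4

   i    0    1    2    3    4    5    6    7
a[i]   10    6   12   10   16   17    9    3
L[i]    1    1    2    2    3    4    2    1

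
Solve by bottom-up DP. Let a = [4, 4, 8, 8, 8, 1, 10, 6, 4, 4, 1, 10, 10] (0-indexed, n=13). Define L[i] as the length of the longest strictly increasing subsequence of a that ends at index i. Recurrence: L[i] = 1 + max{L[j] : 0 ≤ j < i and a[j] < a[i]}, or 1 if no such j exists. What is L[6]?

3

   i    0    1    2    3    4    5    6    7    8    9   10   11   12
a[i]    4    4    8    8    8    1   10    6    4    4    1   10   10
L[i]    1    1    2    2    2    1    3    2    2    2    1    3    3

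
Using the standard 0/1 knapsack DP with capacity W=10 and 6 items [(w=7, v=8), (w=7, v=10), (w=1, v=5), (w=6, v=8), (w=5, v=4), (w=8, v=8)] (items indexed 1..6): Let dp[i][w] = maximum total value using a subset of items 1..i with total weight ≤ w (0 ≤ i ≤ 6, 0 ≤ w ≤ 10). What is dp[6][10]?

15

i\w   0   1   2   3   4   5   6   7   8   9  10
  0   0   0   0   0   0   0   0   0   0   0   0
  1   0   0   0   0   0   0   0   8   8   8   8
  2   0   0   0   0   0   0   0  10  10  10  10
  3   0   5   5   5   5   5   5  10  15  15  15
  4   0   5   5   5   5   5   8  13  15  15  15
  5   0   5   5   5   5   5   9  13  15  15  15
  6   0   5   5   5   5   5   9  13  15  15  15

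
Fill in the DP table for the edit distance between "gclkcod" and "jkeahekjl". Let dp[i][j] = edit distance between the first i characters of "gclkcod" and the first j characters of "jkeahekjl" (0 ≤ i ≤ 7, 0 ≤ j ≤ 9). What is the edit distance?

   ''  j  k  e  a  h  e  k  j  l
''  0  1  2  3  4  5  6  7  8  9
 g  1  1  2  3  4  5  6  7  8  9
 c  2  2  2  3  4  5  6  7  8  9
 l  3  3  3  3  4  5  6  7  8  8
 k  4  4  3  4  4  5  6  6  7  8
 c  5  5  4  4  5  5  6  7  7  8
 o  6  6  5  5  5  6  6  7  8  8
 d  7  7  6  6  6  6  7  7  8  9

9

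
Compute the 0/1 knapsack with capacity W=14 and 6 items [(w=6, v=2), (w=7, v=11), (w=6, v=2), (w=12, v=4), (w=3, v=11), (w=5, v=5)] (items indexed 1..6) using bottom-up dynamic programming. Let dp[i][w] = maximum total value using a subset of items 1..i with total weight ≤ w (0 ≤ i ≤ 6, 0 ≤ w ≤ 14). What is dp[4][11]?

11

i\w   0   1   2   3   4   5   6   7   8   9  10  11  12  13  14
  0   0   0   0   0   0   0   0   0   0   0   0   0   0   0   0
  1   0   0   0   0   0   0   2   2   2   2   2   2   2   2   2
  2   0   0   0   0   0   0   2  11  11  11  11  11  11  13  13
  3   0   0   0   0   0   0   2  11  11  11  11  11  11  13  13
  4   0   0   0   0   0   0   2  11  11  11  11  11  11  13  13
  5   0   0   0  11  11  11  11  11  11  13  22  22  22  22  22
  6   0   0   0  11  11  11  11  11  16  16  22  22  22  22  22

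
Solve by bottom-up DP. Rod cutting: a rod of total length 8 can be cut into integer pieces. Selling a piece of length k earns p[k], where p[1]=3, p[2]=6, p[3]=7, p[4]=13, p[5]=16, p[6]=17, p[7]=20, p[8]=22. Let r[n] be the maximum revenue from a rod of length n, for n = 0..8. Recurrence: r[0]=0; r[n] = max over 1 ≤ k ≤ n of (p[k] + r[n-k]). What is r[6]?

   n    0    1    2    3    4    5    6    7    8
r[n]    0    3    6    9   13   16   19   22   26

19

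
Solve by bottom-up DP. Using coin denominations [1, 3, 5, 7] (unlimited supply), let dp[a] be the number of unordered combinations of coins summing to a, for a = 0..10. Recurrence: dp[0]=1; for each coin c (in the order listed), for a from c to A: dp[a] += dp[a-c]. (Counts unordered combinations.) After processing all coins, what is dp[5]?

after  coin     0     1     2     3     4     5     6     7     8     9    10
          1     1     1     1     1     1     1     1     1     1     1     1
          3     1     1     1     2     2     2     3     3     3     4     4
          5     1     1     1     2     2     3     4     4     5     6     7
          7     1     1     1     2     2     3     4     5     6     7     9

3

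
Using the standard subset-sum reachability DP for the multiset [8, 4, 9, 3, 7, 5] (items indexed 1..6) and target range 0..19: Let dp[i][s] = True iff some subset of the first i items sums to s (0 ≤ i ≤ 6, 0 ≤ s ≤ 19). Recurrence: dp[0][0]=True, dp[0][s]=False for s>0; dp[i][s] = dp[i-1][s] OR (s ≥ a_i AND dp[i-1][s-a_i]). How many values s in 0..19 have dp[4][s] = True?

12

i\s   0   1   2   3   4   5   6   7   8   9  10  11  12  13  14  15  16  17  18  19
  0   T   F   F   F   F   F   F   F   F   F   F   F   F   F   F   F   F   F   F   F
  1   T   F   F   F   F   F   F   F   T   F   F   F   F   F   F   F   F   F   F   F
  2   T   F   F   F   T   F   F   F   T   F   F   F   T   F   F   F   F   F   F   F
  3   T   F   F   F   T   F   F   F   T   T   F   F   T   T   F   F   F   T   F   F
  4   T   F   F   T   T   F   F   T   T   T   F   T   T   T   F   T   T   T   F   F
  5   T   F   F   T   T   F   F   T   T   T   T   T   T   T   T   T   T   T   T   T
  6   T   F   F   T   T   T   F   T   T   T   T   T   T   T   T   T   T   T   T   T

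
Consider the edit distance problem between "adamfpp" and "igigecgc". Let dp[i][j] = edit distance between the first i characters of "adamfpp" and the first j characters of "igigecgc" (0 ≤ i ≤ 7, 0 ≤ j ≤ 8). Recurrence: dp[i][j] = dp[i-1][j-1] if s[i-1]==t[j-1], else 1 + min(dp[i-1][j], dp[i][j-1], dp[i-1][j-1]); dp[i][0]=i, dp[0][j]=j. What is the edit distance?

8

   ''  i  g  i  g  e  c  g  c
''  0  1  2  3  4  5  6  7  8
 a  1  1  2  3  4  5  6  7  8
 d  2  2  2  3  4  5  6  7  8
 a  3  3  3  3  4  5  6  7  8
 m  4  4  4  4  4  5  6  7  8
 f  5  5  5  5  5  5  6  7  8
 p  6  6  6  6  6  6  6  7  8
 p  7  7  7  7  7  7  7  7  8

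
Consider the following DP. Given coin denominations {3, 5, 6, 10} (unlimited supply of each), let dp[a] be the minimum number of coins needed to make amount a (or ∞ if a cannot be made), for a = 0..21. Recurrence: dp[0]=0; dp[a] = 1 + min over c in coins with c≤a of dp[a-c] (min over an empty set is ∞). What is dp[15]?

 a  0  1  2  3  4  5  6  7  8  9 10 11 12 13 14 15 16 17 18 19 20 21
dp  0  -  -  1  -  1  1  -  2  2  1  2  2  2  3  2  2  3  3  3  2  3
(- denotes ∞ / unreachable)

2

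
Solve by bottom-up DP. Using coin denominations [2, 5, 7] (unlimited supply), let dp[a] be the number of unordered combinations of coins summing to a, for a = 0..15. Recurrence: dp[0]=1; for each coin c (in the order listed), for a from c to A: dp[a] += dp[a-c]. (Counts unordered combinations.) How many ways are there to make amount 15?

3

after  coin     0     1     2     3     4     5     6     7     8     9    10    11    12    13    14    15
          2     1     0     1     0     1     0     1     0     1     0     1     0     1     0     1     0
          5     1     0     1     0     1     1     1     1     1     1     2     1     2     1     2     2
          7     1     0     1     0     1     1     1     2     1     2     2     2     3     2     4     3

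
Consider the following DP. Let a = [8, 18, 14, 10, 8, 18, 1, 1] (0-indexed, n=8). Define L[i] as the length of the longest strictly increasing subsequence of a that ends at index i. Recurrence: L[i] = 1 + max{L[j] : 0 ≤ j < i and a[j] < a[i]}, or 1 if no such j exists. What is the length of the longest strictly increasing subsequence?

3

   i    0    1    2    3    4    5    6    7
a[i]    8   18   14   10    8   18    1    1
L[i]    1    2    2    2    1    3    1    1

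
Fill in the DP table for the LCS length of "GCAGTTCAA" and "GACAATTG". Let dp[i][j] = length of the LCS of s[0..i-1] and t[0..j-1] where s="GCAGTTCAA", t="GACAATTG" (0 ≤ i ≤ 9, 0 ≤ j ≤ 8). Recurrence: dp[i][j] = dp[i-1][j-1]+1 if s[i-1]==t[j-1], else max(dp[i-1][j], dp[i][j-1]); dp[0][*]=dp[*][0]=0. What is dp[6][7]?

5

   ''  G  A  C  A  A  T  T  G
''  0  0  0  0  0  0  0  0  0
 G  0  1  1  1  1  1  1  1  1
 C  0  1  1  2  2  2  2  2  2
 A  0  1  2  2  3  3  3  3  3
 G  0  1  2  2  3  3  3  3  4
 T  0  1  2  2  3  3  4  4  4
 T  0  1  2  2  3  3  4  5  5
 C  0  1  2  3  3  3  4  5  5
 A  0  1  2  3  4  4  4  5  5
 A  0  1  2  3  4  5  5  5  5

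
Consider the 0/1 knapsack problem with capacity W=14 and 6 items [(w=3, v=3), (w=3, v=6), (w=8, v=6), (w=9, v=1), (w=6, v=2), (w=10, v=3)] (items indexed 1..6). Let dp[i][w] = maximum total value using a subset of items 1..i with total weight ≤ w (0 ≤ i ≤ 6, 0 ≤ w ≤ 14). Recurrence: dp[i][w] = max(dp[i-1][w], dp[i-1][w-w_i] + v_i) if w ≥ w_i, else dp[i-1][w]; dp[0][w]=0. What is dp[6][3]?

6

i\w   0   1   2   3   4   5   6   7   8   9  10  11  12  13  14
  0   0   0   0   0   0   0   0   0   0   0   0   0   0   0   0
  1   0   0   0   3   3   3   3   3   3   3   3   3   3   3   3
  2   0   0   0   6   6   6   9   9   9   9   9   9   9   9   9
  3   0   0   0   6   6   6   9   9   9   9   9  12  12  12  15
  4   0   0   0   6   6   6   9   9   9   9   9  12  12  12  15
  5   0   0   0   6   6   6   9   9   9   9   9  12  12  12  15
  6   0   0   0   6   6   6   9   9   9   9   9  12  12  12  15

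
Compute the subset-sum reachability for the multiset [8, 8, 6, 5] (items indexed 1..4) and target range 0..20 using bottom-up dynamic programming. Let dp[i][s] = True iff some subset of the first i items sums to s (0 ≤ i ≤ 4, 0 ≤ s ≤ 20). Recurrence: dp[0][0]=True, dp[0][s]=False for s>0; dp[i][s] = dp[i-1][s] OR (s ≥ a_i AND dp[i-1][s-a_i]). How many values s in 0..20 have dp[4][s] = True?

9

i\s   0   1   2   3   4   5   6   7   8   9  10  11  12  13  14  15  16  17  18  19  20
  0   T   F   F   F   F   F   F   F   F   F   F   F   F   F   F   F   F   F   F   F   F
  1   T   F   F   F   F   F   F   F   T   F   F   F   F   F   F   F   F   F   F   F   F
  2   T   F   F   F   F   F   F   F   T   F   F   F   F   F   F   F   T   F   F   F   F
  3   T   F   F   F   F   F   T   F   T   F   F   F   F   F   T   F   T   F   F   F   F
  4   T   F   F   F   F   T   T   F   T   F   F   T   F   T   T   F   T   F   F   T   F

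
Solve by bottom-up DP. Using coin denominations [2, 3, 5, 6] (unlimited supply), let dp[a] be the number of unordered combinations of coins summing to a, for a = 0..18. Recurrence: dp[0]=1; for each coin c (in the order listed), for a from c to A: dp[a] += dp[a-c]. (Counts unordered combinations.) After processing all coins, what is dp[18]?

17

after  coin     0     1     2     3     4     5     6     7     8     9    10    11    12    13    14    15    16    17    18
          2     1     0     1     0     1     0     1     0     1     0     1     0     1     0     1     0     1     0     1
          3     1     0     1     1     1     1     2     1     2     2     2     2     3     2     3     3     3     3     4
          5     1     0     1     1     1     2     2     2     3     3     4     4     5     5     6     7     7     8     9
          6     1     0     1     1     1     2     3     2     4     4     5     6     8     7    10    11    12    14    17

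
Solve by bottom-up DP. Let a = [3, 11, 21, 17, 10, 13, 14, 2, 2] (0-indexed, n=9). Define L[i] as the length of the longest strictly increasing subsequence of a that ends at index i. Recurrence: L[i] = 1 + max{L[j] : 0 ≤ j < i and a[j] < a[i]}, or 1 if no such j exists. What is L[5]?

   i    0    1    2    3    4    5    6    7    8
a[i]    3   11   21   17   10   13   14    2    2
L[i]    1    2    3    3    2    3    4    1    1

3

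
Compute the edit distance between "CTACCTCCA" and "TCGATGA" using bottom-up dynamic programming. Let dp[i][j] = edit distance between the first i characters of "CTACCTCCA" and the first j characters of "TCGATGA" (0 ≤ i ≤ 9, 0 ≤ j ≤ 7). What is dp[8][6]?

   ''  T  C  G  A  T  G  A
''  0  1  2  3  4  5  6  7
 C  1  1  1  2  3  4  5  6
 T  2  1  2  2  3  3  4  5
 A  3  2  2  3  2  3  4  4
 C  4  3  2  3  3  3  4  5
 C  5  4  3  3  4  4  4  5
 T  6  5  4  4  4  4  5  5
 C  7  6  5  5  5  5  5  6
 C  8  7  6  6  6  6  6  6
 A  9  8  7  7  6  7  7  6

6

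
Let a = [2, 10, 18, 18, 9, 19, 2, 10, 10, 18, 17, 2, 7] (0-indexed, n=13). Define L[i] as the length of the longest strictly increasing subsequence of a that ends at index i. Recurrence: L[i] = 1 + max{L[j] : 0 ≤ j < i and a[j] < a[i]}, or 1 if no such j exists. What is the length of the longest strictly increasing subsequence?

   i    0    1    2    3    4    5    6    7    8    9   10   11   12
a[i]    2   10   18   18    9   19    2   10   10   18   17    2    7
L[i]    1    2    3    3    2    4    1    3    3    4    4    1    2

4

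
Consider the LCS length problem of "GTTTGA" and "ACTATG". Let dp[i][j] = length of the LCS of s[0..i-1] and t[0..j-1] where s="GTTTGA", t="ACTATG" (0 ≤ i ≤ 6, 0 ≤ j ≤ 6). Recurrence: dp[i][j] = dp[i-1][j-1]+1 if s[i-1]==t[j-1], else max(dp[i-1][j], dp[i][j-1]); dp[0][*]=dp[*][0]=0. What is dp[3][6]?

   ''  A  C  T  A  T  G
''  0  0  0  0  0  0  0
 G  0  0  0  0  0  0  1
 T  0  0  0  1  1  1  1
 T  0  0  0  1  1  2  2
 T  0  0  0  1  1  2  2
 G  0  0  0  1  1  2  3
 A  0  1  1  1  2  2  3

2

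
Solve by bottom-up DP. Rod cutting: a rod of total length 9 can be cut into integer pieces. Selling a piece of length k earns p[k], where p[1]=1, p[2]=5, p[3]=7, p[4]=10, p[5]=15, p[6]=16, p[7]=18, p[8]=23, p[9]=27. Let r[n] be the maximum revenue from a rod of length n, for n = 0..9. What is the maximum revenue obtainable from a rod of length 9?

27

   n    0    1    2    3    4    5    6    7    8    9
r[n]    0    1    5    7   10   15   16   20   23   27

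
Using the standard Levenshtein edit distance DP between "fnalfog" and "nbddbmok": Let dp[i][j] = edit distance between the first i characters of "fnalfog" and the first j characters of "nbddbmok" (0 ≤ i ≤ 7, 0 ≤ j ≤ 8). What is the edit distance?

7

   ''  n  b  d  d  b  m  o  k
''  0  1  2  3  4  5  6  7  8
 f  1  1  2  3  4  5  6  7  8
 n  2  1  2  3  4  5  6  7  8
 a  3  2  2  3  4  5  6  7  8
 l  4  3  3  3  4  5  6  7  8
 f  5  4  4  4  4  5  6  7  8
 o  6  5  5  5  5  5  6  6  7
 g  7  6  6  6  6  6  6  7  7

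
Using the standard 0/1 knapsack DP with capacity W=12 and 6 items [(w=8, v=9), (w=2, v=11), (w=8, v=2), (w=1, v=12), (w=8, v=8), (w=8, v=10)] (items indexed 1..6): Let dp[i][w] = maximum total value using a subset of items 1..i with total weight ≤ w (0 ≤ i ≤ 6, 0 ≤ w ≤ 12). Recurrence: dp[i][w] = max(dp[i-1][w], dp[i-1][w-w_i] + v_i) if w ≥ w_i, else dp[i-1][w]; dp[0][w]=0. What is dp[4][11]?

i\w   0   1   2   3   4   5   6   7   8   9  10  11  12
  0   0   0   0   0   0   0   0   0   0   0   0   0   0
  1   0   0   0   0   0   0   0   0   9   9   9   9   9
  2   0   0  11  11  11  11  11  11  11  11  20  20  20
  3   0   0  11  11  11  11  11  11  11  11  20  20  20
  4   0  12  12  23  23  23  23  23  23  23  23  32  32
  5   0  12  12  23  23  23  23  23  23  23  23  32  32
  6   0  12  12  23  23  23  23  23  23  23  23  33  33

32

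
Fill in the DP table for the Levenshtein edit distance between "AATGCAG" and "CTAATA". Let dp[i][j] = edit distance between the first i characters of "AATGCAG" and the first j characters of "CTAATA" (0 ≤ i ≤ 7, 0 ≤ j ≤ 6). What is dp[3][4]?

   ''  C  T  A  A  T  A
''  0  1  2  3  4  5  6
 A  1  1  2  2  3  4  5
 A  2  2  2  2  2  3  4
 T  3  3  2  3  3  2  3
 G  4  4  3  3  4  3  3
 C  5  4  4  4  4  4  4
 A  6  5  5  4  4  5  4
 G  7  6  6  5  5  5  5

3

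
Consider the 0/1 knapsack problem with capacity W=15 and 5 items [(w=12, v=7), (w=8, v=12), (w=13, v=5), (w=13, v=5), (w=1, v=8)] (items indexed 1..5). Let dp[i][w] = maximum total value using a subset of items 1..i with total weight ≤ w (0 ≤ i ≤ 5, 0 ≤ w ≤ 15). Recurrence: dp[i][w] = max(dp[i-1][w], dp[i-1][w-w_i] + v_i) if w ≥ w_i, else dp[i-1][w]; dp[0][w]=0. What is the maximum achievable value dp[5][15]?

20

i\w   0   1   2   3   4   5   6   7   8   9  10  11  12  13  14  15
  0   0   0   0   0   0   0   0   0   0   0   0   0   0   0   0   0
  1   0   0   0   0   0   0   0   0   0   0   0   0   7   7   7   7
  2   0   0   0   0   0   0   0   0  12  12  12  12  12  12  12  12
  3   0   0   0   0   0   0   0   0  12  12  12  12  12  12  12  12
  4   0   0   0   0   0   0   0   0  12  12  12  12  12  12  12  12
  5   0   8   8   8   8   8   8   8  12  20  20  20  20  20  20  20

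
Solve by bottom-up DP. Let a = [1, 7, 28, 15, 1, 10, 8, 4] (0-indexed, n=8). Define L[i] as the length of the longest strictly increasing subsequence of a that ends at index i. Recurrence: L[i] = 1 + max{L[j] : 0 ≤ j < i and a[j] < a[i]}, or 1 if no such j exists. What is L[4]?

1

   i    0    1    2    3    4    5    6    7
a[i]    1    7   28   15    1   10    8    4
L[i]    1    2    3    3    1    3    3    2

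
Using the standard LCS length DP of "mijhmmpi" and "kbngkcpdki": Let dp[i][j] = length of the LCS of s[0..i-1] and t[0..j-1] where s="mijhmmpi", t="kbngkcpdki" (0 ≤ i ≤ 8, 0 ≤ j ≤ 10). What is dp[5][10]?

1

   ''  k  b  n  g  k  c  p  d  k  i
''  0  0  0  0  0  0  0  0  0  0  0
 m  0  0  0  0  0  0  0  0  0  0  0
 i  0  0  0  0  0  0  0  0  0  0  1
 j  0  0  0  0  0  0  0  0  0  0  1
 h  0  0  0  0  0  0  0  0  0  0  1
 m  0  0  0  0  0  0  0  0  0  0  1
 m  0  0  0  0  0  0  0  0  0  0  1
 p  0  0  0  0  0  0  0  1  1  1  1
 i  0  0  0  0  0  0  0  1  1  1  2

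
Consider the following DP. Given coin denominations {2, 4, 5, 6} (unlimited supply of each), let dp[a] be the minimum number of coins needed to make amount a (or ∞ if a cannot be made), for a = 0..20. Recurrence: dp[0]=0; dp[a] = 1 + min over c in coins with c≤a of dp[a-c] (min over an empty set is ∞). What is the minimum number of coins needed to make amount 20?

 a  0  1  2  3  4  5  6  7  8  9 10 11 12 13 14 15 16 17 18 19 20
dp  0  -  1  -  1  1  1  2  2  2  2  2  2  3  3  3  3  3  3  4  4
(- denotes ∞ / unreachable)

4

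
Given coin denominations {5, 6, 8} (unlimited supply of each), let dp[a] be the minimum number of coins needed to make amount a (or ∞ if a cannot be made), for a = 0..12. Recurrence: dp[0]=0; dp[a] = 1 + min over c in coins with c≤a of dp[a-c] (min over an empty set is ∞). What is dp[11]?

 a  0  1  2  3  4  5  6  7  8  9 10 11 12
dp  0  -  -  -  -  1  1  -  1  -  2  2  2
(- denotes ∞ / unreachable)

2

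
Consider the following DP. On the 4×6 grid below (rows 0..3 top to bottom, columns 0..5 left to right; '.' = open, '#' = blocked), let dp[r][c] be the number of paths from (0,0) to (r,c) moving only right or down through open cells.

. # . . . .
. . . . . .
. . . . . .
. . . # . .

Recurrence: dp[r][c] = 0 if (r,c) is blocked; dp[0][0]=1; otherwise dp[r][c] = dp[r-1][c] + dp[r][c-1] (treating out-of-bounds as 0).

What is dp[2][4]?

5

r\c   0   1   2   3   4   5
  0   1   0   0   0   0   0
  1   1   1   1   1   1   1
  2   1   2   3   4   5   6
  3   1   3   6   0   5  11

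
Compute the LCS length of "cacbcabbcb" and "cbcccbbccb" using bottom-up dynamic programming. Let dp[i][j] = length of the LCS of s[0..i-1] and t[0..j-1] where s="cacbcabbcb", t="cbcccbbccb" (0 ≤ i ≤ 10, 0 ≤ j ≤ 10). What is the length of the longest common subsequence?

7

   ''  c  b  c  c  c  b  b  c  c  b
''  0  0  0  0  0  0  0  0  0  0  0
 c  0  1  1  1  1  1  1  1  1  1  1
 a  0  1  1  1  1  1  1  1  1  1  1
 c  0  1  1  2  2  2  2  2  2  2  2
 b  0  1  2  2  2  2  3  3  3  3  3
 c  0  1  2  3  3  3  3  3  4  4  4
 a  0  1  2  3  3  3  3  3  4  4  4
 b  0  1  2  3  3  3  4  4  4  4  5
 b  0  1  2  3  3  3  4  5  5  5  5
 c  0  1  2  3  4  4  4  5  6  6  6
 b  0  1  2  3  4  4  5  5  6  6  7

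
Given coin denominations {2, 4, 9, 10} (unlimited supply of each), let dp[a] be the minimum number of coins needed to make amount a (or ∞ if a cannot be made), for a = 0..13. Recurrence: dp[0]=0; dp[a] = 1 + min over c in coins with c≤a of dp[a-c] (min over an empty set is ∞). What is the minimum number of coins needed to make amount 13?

2

 a  0  1  2  3  4  5  6  7  8  9 10 11 12 13
dp  0  -  1  -  1  -  2  -  2  1  1  2  2  2
(- denotes ∞ / unreachable)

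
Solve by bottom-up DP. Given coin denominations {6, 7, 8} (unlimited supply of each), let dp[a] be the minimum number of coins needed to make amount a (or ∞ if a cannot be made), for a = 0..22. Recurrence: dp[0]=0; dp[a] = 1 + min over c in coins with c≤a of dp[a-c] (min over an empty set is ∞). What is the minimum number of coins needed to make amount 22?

 a  0  1  2  3  4  5  6  7  8  9 10 11 12 13 14 15 16 17 18 19 20 21 22
dp  0  -  -  -  -  -  1  1  1  -  -  -  2  2  2  2  2  -  3  3  3  3  3
(- denotes ∞ / unreachable)

3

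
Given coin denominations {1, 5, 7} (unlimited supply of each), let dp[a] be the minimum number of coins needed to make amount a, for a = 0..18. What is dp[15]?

 a  0  1  2  3  4  5  6  7  8  9 10 11 12 13 14 15 16 17 18
dp  0  1  2  3  4  1  2  1  2  3  2  3  2  3  2  3  4  3  4

3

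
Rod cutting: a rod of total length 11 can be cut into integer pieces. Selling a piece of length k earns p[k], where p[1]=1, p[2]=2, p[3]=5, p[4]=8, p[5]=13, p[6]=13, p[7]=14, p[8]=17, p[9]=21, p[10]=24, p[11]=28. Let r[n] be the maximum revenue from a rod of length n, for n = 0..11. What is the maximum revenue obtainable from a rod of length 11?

   n    0    1    2    3    4    5    6    7    8    9   10   11
r[n]    0    1    2    5    8   13   14   15   18   21   26   28

28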